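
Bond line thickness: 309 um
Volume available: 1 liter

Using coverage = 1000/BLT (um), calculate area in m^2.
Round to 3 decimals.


1 L = 1e6 mm^3, thickness = 309 um = 0.309 mm
Area = 1e6 / 0.309 mm^2 = (1e6 / 0.309) / 1e6 m^2 = 1000 / 309 m^2
= 3.236 m^2

3.236


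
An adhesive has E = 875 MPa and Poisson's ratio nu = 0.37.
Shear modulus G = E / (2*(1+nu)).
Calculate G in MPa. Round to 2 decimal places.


G = 875 / (2*(1+0.37))
= 875 / 2.74
= 319.34 MPa

319.34


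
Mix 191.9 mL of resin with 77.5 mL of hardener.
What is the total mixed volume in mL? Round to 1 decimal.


Total = 191.9 + 77.5 = 269.4 mL

269.4


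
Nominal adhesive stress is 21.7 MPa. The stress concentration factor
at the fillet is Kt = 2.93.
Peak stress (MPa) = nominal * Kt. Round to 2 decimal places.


Peak = 21.7 * 2.93 = 63.58 MPa

63.58


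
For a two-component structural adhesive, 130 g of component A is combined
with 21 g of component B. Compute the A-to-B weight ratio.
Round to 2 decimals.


Weight ratio A:B = 130 / 21
= 6.19

6.19


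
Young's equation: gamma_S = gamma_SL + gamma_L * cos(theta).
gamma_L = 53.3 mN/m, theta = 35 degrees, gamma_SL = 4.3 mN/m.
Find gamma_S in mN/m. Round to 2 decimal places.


cos(35 deg) = 0.819152
gamma_S = 4.3 + 53.3 * 0.819152
= 47.96 mN/m

47.96


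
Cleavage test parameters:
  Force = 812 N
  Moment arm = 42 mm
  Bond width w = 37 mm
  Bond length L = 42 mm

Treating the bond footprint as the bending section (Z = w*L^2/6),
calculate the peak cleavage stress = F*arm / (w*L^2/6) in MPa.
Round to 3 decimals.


M = 812 * 42 = 34104 N*mm
Z = 37 * 42^2 / 6 = 65268 / 6 mm^3
sigma = M / Z = 6 * 34104 / 65268 = 204624 / 65268
= 3.135 MPa

3.135


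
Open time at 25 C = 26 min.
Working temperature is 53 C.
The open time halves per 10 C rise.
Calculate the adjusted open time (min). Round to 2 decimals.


factor = 2^((53 - 25) / 10) = 6.9644
ot = 26 / 6.9644 = 3.73 min

3.73


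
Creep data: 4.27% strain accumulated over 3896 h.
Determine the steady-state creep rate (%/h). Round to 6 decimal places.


Rate = 4.27 / 3896 = 0.001096 %/h

0.001096


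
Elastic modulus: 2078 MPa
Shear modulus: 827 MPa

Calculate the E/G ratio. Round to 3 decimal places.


E / G = 2078 / 827 = 2.513

2.513


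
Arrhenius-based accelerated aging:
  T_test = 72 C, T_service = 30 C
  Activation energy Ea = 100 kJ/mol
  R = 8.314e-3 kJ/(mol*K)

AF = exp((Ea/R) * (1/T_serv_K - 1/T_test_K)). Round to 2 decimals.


T_test_K = 345.15, T_serv_K = 303.15
AF = exp((100/8.314e-3) * (1/303.15 - 1/345.15))
= 124.97

124.97


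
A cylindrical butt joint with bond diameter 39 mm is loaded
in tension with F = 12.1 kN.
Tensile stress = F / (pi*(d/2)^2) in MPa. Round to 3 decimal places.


Area = pi * (39/2)^2 = 1194.5906 mm^2
Stress = 12.1*1000 / 1194.5906
= 10.129 MPa

10.129


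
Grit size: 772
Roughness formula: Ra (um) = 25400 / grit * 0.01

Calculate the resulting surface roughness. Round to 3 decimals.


Ra = 25400 / 772 * 0.01
= 0.329 um

0.329


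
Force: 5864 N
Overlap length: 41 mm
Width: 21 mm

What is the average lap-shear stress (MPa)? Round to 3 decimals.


Average shear stress = F / (overlap * width)
= 5864 / (41 * 21)
= 6.811 MPa

6.811


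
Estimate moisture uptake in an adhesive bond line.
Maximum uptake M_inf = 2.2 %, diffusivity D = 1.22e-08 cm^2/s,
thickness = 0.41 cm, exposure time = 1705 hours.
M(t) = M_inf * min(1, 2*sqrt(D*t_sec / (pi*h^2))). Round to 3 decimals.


Convert time: 1705 h = 6138000 s
ratio = min(1, 2*sqrt(1.22e-08*6138000/(pi*0.41^2)))
= 0.753121
M(t) = 2.2 * 0.753121 = 1.657%

1.657


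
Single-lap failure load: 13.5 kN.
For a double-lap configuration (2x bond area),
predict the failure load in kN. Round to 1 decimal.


Failure load = 13.5 * 2 = 27.0 kN

27.0


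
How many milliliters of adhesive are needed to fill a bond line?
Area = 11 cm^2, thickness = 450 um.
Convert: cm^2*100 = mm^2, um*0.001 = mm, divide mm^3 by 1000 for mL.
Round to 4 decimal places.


= (11 * 100) * (450 * 0.001) / 1000
= 0.4950 mL

0.4950


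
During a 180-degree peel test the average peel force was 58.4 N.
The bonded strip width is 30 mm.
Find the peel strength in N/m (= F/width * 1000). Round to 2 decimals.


Peel strength = F/width * 1000
= 58.4 / 30 * 1000
= 1946.67 N/m

1946.67


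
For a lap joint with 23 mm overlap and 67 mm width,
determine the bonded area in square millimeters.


Area = 23 * 67 = 1541 mm^2

1541


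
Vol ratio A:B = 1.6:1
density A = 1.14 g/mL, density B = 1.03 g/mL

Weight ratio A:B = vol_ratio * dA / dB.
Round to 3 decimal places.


Weight ratio = 1.6 * 1.14 / 1.03
= 1.771

1.771


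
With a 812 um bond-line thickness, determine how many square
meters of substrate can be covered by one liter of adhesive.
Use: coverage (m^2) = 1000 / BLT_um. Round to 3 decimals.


Coverage = 1000 / 812 = 1.232 m^2

1.232


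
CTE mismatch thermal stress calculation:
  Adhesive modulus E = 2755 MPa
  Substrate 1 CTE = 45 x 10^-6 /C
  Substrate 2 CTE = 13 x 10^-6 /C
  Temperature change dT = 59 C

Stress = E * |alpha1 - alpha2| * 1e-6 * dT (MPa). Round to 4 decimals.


delta_alpha = |45 - 13| = 32 x 10^-6/C
Stress = 2755 * 32e-6 * 59
= 5.2014 MPa

5.2014


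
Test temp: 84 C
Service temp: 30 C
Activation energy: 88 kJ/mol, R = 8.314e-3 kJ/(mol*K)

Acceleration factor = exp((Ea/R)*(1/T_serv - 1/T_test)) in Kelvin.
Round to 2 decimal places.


AF = exp((88/0.008314)*(1/303.15 - 1/357.15))
= 196.19

196.19


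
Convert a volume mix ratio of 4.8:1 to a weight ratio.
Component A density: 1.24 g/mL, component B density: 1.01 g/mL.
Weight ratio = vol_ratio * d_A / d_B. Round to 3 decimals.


= 4.8 * 1.24 / 1.01 = 5.893

5.893


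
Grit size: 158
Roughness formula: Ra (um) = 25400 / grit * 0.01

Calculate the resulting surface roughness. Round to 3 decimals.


Ra = 25400 / 158 * 0.01
= 1.608 um

1.608


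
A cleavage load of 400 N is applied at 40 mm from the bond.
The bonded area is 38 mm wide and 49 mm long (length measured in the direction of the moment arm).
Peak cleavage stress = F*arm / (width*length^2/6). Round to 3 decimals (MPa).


Moment = 400 * 40 = 16000 N*mm
Section modulus = 38 * 2401 / 6 = 91238 / 6 mm^3
Stress = 16000 / (91238 / 6) = 96000 / 91238
= 1.052 MPa

1.052


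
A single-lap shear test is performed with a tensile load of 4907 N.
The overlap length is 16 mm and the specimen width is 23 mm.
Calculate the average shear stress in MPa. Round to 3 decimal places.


Shear stress = F / (overlap * width)
= 4907 / (16 * 23)
= 4907 / 368
= 13.334 MPa

13.334


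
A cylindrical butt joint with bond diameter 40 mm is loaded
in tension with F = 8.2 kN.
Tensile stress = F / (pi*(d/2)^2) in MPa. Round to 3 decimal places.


Area = pi * (40/2)^2 = 1256.6371 mm^2
Stress = 8.2*1000 / 1256.6371
= 6.525 MPa

6.525


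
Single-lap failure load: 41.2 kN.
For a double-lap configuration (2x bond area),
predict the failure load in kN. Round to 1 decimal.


Failure load = 41.2 * 2 = 82.4 kN

82.4


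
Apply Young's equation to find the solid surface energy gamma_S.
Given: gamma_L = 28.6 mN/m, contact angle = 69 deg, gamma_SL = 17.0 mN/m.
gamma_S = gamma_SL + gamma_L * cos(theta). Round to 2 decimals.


theta_rad = 69 * pi/180 = 1.204277
gamma_S = 17.0 + 28.6 * cos(1.204277)
= 27.25 mN/m

27.25


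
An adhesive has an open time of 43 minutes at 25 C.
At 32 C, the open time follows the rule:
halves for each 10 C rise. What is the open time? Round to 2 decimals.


Factor = 2^((32-25)/10) = 1.6245
Open time = 43 / 1.6245 = 26.47 min

26.47


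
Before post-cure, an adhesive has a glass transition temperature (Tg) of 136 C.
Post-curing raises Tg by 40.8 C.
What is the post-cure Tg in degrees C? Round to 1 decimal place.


Tg_post = Tg_base + delta_Tg
= 136 + 40.8
= 176.8 C

176.8


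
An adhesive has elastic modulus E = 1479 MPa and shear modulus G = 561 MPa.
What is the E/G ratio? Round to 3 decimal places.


E/G = 1479 / 561 = 2.636

2.636


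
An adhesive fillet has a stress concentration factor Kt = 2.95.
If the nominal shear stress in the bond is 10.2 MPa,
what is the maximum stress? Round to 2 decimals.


Max stress = 10.2 * 2.95 = 30.09 MPa

30.09


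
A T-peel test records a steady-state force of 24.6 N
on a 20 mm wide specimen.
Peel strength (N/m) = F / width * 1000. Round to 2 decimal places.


Peel strength = 24.6 / 20 * 1000
= 1230.00 N/m

1230.00


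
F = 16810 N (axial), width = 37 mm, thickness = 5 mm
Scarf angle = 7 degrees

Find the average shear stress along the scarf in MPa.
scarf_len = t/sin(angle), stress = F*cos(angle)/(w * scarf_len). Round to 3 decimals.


scarf_len = 5/sin(7 deg) = 41.0275
cos(7 deg) = 0.992546
stress = 16810*0.992546/(37*41.0275) = 10.991 MPa

10.991


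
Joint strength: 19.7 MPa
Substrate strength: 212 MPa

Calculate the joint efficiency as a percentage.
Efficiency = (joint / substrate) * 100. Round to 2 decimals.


Efficiency = (19.7 / 212) * 100 = 9.29%

9.29


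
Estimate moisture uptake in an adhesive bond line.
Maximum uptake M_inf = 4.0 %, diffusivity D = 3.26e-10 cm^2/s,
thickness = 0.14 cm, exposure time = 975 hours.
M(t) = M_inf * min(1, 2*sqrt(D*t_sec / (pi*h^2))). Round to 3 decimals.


Convert time: 975 h = 3510000 s
ratio = min(1, 2*sqrt(3.26e-10*3510000/(pi*0.14^2)))
= 0.272640
M(t) = 4.0 * 0.272640 = 1.091%

1.091


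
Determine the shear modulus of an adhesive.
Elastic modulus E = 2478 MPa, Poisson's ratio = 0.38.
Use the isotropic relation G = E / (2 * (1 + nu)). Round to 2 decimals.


G = 2478 / (2*(1+0.38)) = 2478 / 2.76
= 897.83 MPa

897.83


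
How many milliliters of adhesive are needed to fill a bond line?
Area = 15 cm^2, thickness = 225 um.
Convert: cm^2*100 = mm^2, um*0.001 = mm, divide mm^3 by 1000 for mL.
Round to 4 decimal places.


= (15 * 100) * (225 * 0.001) / 1000
= 0.3375 mL

0.3375


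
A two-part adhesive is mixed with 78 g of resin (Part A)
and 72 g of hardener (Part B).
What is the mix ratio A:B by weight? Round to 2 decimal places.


Mix ratio = mass_A / mass_B
= 78 / 72
= 1.08

1.08


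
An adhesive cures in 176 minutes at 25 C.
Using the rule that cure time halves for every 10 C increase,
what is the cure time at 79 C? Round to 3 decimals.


Factor = 2^((79 - 25) / 10) = 42.2243
Cure time = 176 / 42.2243
= 4.168 minutes

4.168


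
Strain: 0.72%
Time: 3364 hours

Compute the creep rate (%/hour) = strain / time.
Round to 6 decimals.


Creep rate = 0.72 / 3364
= 0.000214 %/h

0.000214


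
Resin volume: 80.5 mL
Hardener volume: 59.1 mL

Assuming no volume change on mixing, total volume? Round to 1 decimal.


V_total = 80.5 + 59.1 = 139.6 mL

139.6


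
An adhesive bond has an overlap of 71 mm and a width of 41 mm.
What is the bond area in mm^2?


Bond area = overlap * width
= 71 * 41
= 2911 mm^2

2911


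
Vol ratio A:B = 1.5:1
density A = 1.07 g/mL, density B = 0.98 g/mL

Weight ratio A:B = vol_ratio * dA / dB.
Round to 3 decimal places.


Weight ratio = 1.5 * 1.07 / 0.98
= 1.638

1.638


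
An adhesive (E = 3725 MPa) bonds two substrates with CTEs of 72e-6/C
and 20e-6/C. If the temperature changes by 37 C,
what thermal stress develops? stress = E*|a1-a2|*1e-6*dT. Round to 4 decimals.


Stress = 3725 * |72 - 20| * 1e-6 * 37
= 7.1669 MPa

7.1669


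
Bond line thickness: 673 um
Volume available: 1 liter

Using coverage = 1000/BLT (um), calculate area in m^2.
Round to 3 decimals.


1 L = 1e6 mm^3, thickness = 673 um = 0.673 mm
Area = 1e6 / 0.673 mm^2 = (1e6 / 0.673) / 1e6 m^2 = 1000 / 673 m^2
= 1.486 m^2

1.486


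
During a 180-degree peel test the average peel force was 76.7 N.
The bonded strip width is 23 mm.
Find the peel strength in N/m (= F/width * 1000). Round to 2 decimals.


Peel strength = F/width * 1000
= 76.7 / 23 * 1000
= 3334.78 N/m

3334.78


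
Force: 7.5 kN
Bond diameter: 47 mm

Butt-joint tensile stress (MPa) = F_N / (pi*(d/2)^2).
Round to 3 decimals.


F_N = 7.5 * 1000 = 7500.0 N
A = pi*(23.5)^2 = 1734.9445 mm^2
stress = 7500.0 / 1734.9445 = 4.323 MPa

4.323


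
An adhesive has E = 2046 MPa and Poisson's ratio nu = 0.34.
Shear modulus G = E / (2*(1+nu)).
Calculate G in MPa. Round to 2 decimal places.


G = 2046 / (2*(1+0.34))
= 2046 / 2.68
= 763.43 MPa

763.43


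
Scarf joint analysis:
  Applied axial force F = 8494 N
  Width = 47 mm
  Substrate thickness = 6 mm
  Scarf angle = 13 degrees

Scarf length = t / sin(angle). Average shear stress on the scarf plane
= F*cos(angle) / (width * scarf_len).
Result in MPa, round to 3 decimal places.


Scarf length = 6 / sin(13 deg) = 26.6725 mm
cos(13 deg) = 0.974370
Shear = 8494 * 0.974370 / (47 * 26.6725)
= 6.602 MPa

6.602


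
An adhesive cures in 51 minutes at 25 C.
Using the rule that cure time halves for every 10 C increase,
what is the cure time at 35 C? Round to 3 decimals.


Factor = 2^((35 - 25) / 10) = 2.0000
Cure time = 51 / 2.0000
= 25.500 minutes

25.500


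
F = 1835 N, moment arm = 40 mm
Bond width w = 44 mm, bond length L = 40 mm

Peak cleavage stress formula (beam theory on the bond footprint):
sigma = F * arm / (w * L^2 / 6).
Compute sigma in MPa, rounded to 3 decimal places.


sigma = (1835 * 40) / (44 * 1600 / 6)
= 73400 * 6 / 70400
= 440400 / 70400
= 6.256 MPa

6.256


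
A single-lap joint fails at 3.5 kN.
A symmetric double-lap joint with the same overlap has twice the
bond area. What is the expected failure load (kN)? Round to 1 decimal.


Double-lap load = 2 * 3.5 = 7.0 kN

7.0


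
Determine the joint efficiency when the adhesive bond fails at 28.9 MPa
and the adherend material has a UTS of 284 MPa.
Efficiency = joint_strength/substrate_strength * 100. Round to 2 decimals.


Joint efficiency = 28.9 / 284 * 100
= 10.18%

10.18


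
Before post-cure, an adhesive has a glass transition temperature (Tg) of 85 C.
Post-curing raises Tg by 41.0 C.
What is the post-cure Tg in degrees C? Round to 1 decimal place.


Tg_post = Tg_base + delta_Tg
= 85 + 41.0
= 126.0 C

126.0


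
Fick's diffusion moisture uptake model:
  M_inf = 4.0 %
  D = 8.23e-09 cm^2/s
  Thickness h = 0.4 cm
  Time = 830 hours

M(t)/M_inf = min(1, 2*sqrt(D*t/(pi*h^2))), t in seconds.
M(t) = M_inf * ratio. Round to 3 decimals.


t_sec = 830 * 3600 = 2988000
ratio = 2*sqrt(8.23e-09*2988000/(pi*0.4^2))
= min(1, 0.442370)
= 0.442370
M(t) = 4.0 * 0.442370 = 1.769 %

1.769


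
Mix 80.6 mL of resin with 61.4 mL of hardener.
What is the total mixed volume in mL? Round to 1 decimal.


Total = 80.6 + 61.4 = 142.0 mL

142.0


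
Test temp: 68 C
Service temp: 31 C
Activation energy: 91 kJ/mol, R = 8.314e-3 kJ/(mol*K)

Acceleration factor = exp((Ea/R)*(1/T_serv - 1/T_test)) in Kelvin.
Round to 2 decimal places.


AF = exp((91/0.008314)*(1/304.15 - 1/341.15))
= 49.55

49.55


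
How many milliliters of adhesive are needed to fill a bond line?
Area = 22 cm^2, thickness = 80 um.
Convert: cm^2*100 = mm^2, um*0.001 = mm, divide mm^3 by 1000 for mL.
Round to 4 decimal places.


= (22 * 100) * (80 * 0.001) / 1000
= 0.1760 mL

0.1760


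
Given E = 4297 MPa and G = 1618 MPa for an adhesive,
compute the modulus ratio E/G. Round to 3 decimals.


E/G ratio = 4297 / 1618 = 2.656

2.656


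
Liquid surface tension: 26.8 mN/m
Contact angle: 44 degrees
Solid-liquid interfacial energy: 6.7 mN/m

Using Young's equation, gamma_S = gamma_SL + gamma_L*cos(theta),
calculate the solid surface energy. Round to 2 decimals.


gamma_S = 6.7 + 26.8 * cos(44)
= 25.98 mN/m

25.98


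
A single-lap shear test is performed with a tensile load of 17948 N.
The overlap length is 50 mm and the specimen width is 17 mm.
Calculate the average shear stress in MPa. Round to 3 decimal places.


Shear stress = F / (overlap * width)
= 17948 / (50 * 17)
= 17948 / 850
= 21.115 MPa

21.115


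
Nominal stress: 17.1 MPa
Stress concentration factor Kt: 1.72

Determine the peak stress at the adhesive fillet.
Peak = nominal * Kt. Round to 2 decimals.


Peak stress = 17.1 * 1.72
= 29.41 MPa

29.41


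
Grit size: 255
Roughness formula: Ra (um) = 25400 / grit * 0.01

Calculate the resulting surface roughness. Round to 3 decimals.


Ra = 25400 / 255 * 0.01
= 0.996 um

0.996


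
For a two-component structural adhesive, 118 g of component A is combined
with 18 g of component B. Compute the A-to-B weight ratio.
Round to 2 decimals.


Weight ratio A:B = 118 / 18
= 6.56

6.56


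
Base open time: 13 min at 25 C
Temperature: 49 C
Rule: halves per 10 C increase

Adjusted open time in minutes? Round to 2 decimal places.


Acceleration = 2^((49-25)/10) = 5.2780
Open time = 13 / 5.2780 = 2.46 min

2.46


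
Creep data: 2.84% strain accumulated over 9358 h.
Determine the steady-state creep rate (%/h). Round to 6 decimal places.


Rate = 2.84 / 9358 = 0.000303 %/h

0.000303


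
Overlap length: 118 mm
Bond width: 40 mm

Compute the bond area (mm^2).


Bond area = 118 * 40 = 4720 mm^2

4720


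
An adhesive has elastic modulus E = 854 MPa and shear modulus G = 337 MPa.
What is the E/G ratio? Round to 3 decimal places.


E/G = 854 / 337 = 2.534

2.534


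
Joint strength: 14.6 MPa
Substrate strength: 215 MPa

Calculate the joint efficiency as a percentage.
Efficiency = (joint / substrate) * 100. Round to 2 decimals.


Efficiency = (14.6 / 215) * 100 = 6.79%

6.79


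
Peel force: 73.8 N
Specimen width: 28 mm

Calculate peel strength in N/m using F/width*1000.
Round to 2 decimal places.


Peel strength = 73.8 / 28 * 1000 = 2635.71 N/m

2635.71


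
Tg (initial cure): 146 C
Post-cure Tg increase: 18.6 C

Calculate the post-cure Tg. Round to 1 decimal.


Post-cure Tg = 146 + 18.6 = 164.6 C

164.6


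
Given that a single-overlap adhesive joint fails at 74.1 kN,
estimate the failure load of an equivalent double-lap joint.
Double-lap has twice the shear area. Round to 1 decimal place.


Double-lap factor = 2
Expected load = 74.1 * 2 = 148.2 kN

148.2


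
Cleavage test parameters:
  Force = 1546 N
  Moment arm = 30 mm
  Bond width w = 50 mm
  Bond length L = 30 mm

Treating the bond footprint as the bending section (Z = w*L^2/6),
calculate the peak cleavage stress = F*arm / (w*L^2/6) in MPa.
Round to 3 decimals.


M = 1546 * 30 = 46380 N*mm
Z = 50 * 30^2 / 6 = 45000 / 6 mm^3
sigma = M / Z = 6 * 46380 / 45000 = 278280 / 45000
= 6.184 MPa

6.184


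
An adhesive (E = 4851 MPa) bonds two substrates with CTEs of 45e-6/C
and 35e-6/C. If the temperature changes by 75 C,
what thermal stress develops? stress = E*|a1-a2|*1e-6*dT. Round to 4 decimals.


Stress = 4851 * |45 - 35| * 1e-6 * 75
= 3.6383 MPa

3.6383


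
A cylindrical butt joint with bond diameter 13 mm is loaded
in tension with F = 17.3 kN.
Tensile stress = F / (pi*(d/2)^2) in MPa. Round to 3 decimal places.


Area = pi * (13/2)^2 = 132.7323 mm^2
Stress = 17.3*1000 / 132.7323
= 130.338 MPa

130.338


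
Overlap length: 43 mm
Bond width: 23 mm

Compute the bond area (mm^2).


Bond area = 43 * 23 = 989 mm^2

989


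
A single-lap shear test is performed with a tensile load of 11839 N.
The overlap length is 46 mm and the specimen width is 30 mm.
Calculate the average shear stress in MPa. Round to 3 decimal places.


Shear stress = F / (overlap * width)
= 11839 / (46 * 30)
= 11839 / 1380
= 8.579 MPa

8.579


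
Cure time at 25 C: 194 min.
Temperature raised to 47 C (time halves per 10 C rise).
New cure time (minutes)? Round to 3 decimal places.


Acceleration factor = 2^(22/10) = 4.5948
New time = 194 / 4.5948 = 42.222 min

42.222


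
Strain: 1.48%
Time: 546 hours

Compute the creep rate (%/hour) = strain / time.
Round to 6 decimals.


Creep rate = 1.48 / 546
= 0.002711 %/h

0.002711


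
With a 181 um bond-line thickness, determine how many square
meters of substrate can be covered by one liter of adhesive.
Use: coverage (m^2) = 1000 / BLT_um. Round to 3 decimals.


Coverage = 1000 / 181 = 5.525 m^2

5.525


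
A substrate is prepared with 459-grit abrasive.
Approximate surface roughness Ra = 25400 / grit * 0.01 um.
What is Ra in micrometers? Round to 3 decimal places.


Ra = 25400 / 459 * 0.01 = 0.553 um

0.553


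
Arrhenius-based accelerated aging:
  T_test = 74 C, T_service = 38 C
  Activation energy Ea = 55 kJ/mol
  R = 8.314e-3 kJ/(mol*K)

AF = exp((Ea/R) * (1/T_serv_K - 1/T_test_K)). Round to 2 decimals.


T_test_K = 347.15, T_serv_K = 311.15
AF = exp((55/8.314e-3) * (1/311.15 - 1/347.15))
= 9.07

9.07


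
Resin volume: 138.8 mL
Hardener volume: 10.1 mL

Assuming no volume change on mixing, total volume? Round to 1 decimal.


V_total = 138.8 + 10.1 = 148.9 mL

148.9


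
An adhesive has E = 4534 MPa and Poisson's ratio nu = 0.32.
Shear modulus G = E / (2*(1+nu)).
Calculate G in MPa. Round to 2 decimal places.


G = 4534 / (2*(1+0.32))
= 4534 / 2.64
= 1717.42 MPa

1717.42


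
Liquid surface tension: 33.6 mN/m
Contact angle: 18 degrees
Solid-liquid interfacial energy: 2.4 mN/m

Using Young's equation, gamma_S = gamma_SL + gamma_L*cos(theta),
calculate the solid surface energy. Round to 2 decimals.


gamma_S = 2.4 + 33.6 * cos(18)
= 34.36 mN/m

34.36


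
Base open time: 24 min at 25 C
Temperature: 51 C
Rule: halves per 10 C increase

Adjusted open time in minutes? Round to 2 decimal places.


Acceleration = 2^((51-25)/10) = 6.0629
Open time = 24 / 6.0629 = 3.96 min

3.96


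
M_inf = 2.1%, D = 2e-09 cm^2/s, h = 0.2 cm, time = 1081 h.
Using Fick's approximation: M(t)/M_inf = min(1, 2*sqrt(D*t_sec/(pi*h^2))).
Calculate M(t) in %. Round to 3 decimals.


t = 3891600 s
ratio = min(1, 2*sqrt(2e-09*3891600/(pi*0.0400)))
= 0.497742
M(t) = 2.1 * 0.497742 = 1.045%

1.045


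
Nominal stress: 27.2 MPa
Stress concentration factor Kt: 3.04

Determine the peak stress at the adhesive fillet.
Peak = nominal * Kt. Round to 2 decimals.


Peak stress = 27.2 * 3.04
= 82.69 MPa

82.69


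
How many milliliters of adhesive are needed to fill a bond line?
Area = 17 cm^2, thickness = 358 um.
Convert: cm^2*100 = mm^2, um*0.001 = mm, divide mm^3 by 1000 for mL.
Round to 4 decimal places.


= (17 * 100) * (358 * 0.001) / 1000
= 0.6086 mL

0.6086


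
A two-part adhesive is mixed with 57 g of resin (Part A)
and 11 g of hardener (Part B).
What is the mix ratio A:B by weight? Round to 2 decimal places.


Mix ratio = mass_A / mass_B
= 57 / 11
= 5.18

5.18


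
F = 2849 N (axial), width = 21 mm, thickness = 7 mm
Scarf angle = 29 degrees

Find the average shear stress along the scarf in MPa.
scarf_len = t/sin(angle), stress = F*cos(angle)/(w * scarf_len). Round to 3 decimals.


scarf_len = 7/sin(29 deg) = 14.4387
cos(29 deg) = 0.874620
stress = 2849*0.874620/(21*14.4387) = 8.218 MPa

8.218


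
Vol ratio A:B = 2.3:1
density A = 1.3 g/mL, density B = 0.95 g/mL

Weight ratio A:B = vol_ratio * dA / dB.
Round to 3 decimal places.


Weight ratio = 2.3 * 1.3 / 0.95
= 3.147

3.147


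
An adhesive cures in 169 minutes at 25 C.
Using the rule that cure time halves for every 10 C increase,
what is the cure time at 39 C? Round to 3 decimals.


Factor = 2^((39 - 25) / 10) = 2.6390
Cure time = 169 / 2.6390
= 64.039 minutes

64.039


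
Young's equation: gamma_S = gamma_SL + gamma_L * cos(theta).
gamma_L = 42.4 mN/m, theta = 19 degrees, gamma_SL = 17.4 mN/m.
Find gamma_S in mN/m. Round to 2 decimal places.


cos(19 deg) = 0.945519
gamma_S = 17.4 + 42.4 * 0.945519
= 57.49 mN/m

57.49


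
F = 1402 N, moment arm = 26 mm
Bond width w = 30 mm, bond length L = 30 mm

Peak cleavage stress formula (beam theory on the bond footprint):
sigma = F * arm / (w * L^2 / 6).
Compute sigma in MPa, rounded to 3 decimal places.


sigma = (1402 * 26) / (30 * 900 / 6)
= 36452 * 6 / 27000
= 218712 / 27000
= 8.100 MPa

8.100


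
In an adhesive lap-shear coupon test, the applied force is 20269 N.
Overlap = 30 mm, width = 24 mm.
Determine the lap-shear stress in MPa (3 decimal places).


stress = F / (overlap * width)
= 20269 / (30 * 24)
= 28.151 MPa

28.151


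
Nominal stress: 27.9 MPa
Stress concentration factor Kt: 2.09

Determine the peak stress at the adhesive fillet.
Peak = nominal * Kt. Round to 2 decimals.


Peak stress = 27.9 * 2.09
= 58.31 MPa

58.31


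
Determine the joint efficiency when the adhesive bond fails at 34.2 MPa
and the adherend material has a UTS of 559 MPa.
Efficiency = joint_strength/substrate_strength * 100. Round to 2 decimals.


Joint efficiency = 34.2 / 559 * 100
= 6.12%

6.12


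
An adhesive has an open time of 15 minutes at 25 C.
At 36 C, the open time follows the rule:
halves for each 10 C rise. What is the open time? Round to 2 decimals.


Factor = 2^((36-25)/10) = 2.1435
Open time = 15 / 2.1435 = 7.00 min

7.00


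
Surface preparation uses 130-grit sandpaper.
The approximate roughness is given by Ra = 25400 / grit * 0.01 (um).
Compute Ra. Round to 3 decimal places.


Ra = 25400 / 130 * 0.01
= 254 / 130
= 1.954 um

1.954


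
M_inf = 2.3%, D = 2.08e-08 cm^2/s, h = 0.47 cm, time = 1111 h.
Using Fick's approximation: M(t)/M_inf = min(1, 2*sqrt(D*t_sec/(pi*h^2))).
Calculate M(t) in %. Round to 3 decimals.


t = 3999600 s
ratio = min(1, 2*sqrt(2.08e-08*3999600/(pi*0.2209)))
= 0.692464
M(t) = 2.3 * 0.692464 = 1.593%

1.593


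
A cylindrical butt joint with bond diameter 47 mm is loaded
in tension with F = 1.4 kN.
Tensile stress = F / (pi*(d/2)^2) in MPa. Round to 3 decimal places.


Area = pi * (47/2)^2 = 1734.9445 mm^2
Stress = 1.4*1000 / 1734.9445
= 0.807 MPa

0.807


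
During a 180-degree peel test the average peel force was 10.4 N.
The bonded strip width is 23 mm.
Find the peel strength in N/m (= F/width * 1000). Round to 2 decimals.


Peel strength = F/width * 1000
= 10.4 / 23 * 1000
= 452.17 N/m

452.17


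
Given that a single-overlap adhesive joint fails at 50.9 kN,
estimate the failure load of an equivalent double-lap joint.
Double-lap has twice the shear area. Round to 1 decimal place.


Double-lap factor = 2
Expected load = 50.9 * 2 = 101.8 kN

101.8


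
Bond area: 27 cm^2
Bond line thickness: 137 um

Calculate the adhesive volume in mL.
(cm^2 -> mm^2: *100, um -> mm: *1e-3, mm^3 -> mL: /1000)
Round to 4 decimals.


V = 27*100 * 137*1e-3 / 1000
= 0.3699 mL

0.3699


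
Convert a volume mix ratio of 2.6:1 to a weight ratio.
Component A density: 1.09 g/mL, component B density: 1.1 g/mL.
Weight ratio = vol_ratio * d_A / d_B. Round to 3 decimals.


= 2.6 * 1.09 / 1.1 = 2.576

2.576


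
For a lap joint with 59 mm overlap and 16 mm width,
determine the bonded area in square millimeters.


Area = 59 * 16 = 944 mm^2

944


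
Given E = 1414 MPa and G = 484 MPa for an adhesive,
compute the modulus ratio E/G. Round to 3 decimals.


E/G ratio = 1414 / 484 = 2.921

2.921


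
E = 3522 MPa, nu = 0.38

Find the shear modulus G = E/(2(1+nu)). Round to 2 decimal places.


G = 3522 / (2 * 1.38)
= 1276.09 MPa

1276.09


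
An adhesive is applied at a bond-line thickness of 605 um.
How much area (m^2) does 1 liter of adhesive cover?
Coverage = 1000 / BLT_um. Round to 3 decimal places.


Coverage = 1000 / 605 = 1.653 m^2

1.653


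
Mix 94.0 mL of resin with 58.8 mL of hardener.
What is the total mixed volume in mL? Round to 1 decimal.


Total = 94.0 + 58.8 = 152.8 mL

152.8


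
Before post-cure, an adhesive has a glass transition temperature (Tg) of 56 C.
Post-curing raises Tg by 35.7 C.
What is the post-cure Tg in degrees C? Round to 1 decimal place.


Tg_post = Tg_base + delta_Tg
= 56 + 35.7
= 91.7 C

91.7


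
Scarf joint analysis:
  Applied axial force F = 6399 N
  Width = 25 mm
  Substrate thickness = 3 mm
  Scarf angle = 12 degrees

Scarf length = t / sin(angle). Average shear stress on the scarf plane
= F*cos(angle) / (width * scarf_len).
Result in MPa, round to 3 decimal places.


Scarf length = 3 / sin(12 deg) = 14.4292 mm
cos(12 deg) = 0.978148
Shear = 6399 * 0.978148 / (25 * 14.4292)
= 17.351 MPa

17.351


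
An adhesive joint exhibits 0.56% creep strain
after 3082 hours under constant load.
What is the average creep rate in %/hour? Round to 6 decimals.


Creep rate = strain / time
= 0.56 / 3082
= 0.000182 %/h

0.000182


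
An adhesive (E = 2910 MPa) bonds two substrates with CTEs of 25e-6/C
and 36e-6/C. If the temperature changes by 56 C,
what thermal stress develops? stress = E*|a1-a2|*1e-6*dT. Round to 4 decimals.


Stress = 2910 * |25 - 36| * 1e-6 * 56
= 1.7926 MPa

1.7926


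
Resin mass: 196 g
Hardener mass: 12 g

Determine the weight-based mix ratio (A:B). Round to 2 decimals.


Ratio = 196 / 12 = 16.33

16.33


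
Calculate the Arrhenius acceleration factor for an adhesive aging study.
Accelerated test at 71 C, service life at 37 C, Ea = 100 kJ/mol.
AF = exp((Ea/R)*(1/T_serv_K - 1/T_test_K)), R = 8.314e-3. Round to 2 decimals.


T_test = 344.15 K, T_serv = 310.15 K
Ea/R = 100 / 0.008314 = 12027.90
AF = exp(12027.90 * (1/310.15 - 1/344.15))
= 46.12

46.12


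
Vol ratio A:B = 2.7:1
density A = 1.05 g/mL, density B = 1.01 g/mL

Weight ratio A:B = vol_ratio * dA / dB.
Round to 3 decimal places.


Weight ratio = 2.7 * 1.05 / 1.01
= 2.807

2.807


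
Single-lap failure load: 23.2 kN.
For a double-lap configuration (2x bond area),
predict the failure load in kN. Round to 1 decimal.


Failure load = 23.2 * 2 = 46.4 kN

46.4


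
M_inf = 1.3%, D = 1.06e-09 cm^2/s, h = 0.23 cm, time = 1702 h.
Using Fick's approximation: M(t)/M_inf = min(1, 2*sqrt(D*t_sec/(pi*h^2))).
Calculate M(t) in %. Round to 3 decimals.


t = 6127200 s
ratio = min(1, 2*sqrt(1.06e-09*6127200/(pi*0.0529)))
= 0.395377
M(t) = 1.3 * 0.395377 = 0.514%

0.514


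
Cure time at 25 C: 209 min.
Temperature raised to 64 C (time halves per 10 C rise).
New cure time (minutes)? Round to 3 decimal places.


Acceleration factor = 2^(39/10) = 14.9285
New time = 209 / 14.9285 = 14.000 min

14.000


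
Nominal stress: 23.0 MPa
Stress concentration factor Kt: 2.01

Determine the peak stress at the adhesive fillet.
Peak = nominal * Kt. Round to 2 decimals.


Peak stress = 23.0 * 2.01
= 46.23 MPa

46.23


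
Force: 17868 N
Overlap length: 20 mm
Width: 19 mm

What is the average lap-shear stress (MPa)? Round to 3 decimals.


Average shear stress = F / (overlap * width)
= 17868 / (20 * 19)
= 47.021 MPa

47.021


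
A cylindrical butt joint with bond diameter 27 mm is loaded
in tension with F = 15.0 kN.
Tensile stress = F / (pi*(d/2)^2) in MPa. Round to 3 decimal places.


Area = pi * (27/2)^2 = 572.5553 mm^2
Stress = 15.0*1000 / 572.5553
= 26.198 MPa

26.198


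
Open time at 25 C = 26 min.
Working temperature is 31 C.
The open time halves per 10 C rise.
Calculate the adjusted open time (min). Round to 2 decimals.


factor = 2^((31 - 25) / 10) = 1.5157
ot = 26 / 1.5157 = 17.15 min

17.15


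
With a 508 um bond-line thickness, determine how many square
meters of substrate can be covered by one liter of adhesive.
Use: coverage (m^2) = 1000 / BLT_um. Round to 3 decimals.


Coverage = 1000 / 508 = 1.969 m^2

1.969


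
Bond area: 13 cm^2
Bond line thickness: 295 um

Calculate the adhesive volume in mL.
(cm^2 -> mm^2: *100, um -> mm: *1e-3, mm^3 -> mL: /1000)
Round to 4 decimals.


V = 13*100 * 295*1e-3 / 1000
= 0.3835 mL

0.3835


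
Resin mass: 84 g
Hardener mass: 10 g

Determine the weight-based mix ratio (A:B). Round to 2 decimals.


Ratio = 84 / 10 = 8.40

8.40


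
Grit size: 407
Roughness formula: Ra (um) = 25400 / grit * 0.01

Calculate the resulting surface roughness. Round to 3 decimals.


Ra = 25400 / 407 * 0.01
= 0.624 um

0.624


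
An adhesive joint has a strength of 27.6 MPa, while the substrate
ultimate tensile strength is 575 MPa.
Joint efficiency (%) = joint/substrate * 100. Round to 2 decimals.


Efficiency = 27.6 / 575 * 100
= 4.80%

4.80


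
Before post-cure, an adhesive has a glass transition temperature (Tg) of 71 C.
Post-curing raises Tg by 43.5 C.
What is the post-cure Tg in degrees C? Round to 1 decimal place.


Tg_post = Tg_base + delta_Tg
= 71 + 43.5
= 114.5 C

114.5


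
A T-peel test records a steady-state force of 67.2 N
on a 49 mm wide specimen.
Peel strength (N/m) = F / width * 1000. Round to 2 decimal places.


Peel strength = 67.2 / 49 * 1000
= 1371.43 N/m

1371.43


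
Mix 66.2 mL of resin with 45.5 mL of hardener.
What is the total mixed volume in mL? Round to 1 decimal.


Total = 66.2 + 45.5 = 111.7 mL

111.7


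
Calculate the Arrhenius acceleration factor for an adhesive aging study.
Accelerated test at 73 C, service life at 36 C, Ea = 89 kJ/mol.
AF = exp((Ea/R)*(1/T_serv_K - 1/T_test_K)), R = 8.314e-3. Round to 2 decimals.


T_test = 346.15 K, T_serv = 309.15 K
Ea/R = 89 / 0.008314 = 10704.84
AF = exp(10704.84 * (1/309.15 - 1/346.15))
= 40.50

40.50


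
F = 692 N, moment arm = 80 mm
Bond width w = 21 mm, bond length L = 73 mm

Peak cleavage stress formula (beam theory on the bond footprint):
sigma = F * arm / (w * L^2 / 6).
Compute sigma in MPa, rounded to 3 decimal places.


sigma = (692 * 80) / (21 * 5329 / 6)
= 55360 * 6 / 111909
= 332160 / 111909
= 2.968 MPa

2.968


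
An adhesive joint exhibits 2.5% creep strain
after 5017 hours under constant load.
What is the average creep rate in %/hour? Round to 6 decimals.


Creep rate = strain / time
= 2.5 / 5017
= 0.000498 %/h

0.000498


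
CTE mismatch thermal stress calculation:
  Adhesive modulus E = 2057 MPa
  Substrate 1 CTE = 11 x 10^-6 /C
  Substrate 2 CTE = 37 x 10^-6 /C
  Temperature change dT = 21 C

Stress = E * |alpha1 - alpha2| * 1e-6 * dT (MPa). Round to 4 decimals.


delta_alpha = |11 - 37| = 26 x 10^-6/C
Stress = 2057 * 26e-6 * 21
= 1.1231 MPa

1.1231


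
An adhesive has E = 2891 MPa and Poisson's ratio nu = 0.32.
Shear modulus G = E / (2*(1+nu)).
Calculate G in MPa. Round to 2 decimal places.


G = 2891 / (2*(1+0.32))
= 2891 / 2.64
= 1095.08 MPa

1095.08


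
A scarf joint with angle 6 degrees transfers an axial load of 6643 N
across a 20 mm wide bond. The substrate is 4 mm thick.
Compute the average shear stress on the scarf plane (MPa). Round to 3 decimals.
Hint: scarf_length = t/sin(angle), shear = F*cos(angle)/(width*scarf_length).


scarf_length = 4 / sin(6 deg) = 38.2671 mm
cos(6 deg) = 0.994522
shear stress = 6643 * 0.994522 / (20 * 38.2671)
= 8.632 MPa

8.632


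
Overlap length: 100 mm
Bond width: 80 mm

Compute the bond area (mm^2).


Bond area = 100 * 80 = 8000 mm^2

8000


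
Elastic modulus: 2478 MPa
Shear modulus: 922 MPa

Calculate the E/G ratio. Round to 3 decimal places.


E / G = 2478 / 922 = 2.688

2.688


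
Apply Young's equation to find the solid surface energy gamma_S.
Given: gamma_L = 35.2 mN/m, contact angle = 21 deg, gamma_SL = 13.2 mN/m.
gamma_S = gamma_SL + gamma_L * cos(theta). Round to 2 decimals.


theta_rad = 21 * pi/180 = 0.366519
gamma_S = 13.2 + 35.2 * cos(0.366519)
= 46.06 mN/m

46.06


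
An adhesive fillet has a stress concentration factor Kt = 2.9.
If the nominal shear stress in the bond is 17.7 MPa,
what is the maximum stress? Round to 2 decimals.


Max stress = 17.7 * 2.9 = 51.33 MPa

51.33


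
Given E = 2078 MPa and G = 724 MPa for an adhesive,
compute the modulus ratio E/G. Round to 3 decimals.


E/G ratio = 2078 / 724 = 2.870

2.870


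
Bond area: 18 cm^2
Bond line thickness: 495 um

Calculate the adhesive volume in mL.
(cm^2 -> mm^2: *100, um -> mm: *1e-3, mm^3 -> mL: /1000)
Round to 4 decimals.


V = 18*100 * 495*1e-3 / 1000
= 0.8910 mL

0.8910


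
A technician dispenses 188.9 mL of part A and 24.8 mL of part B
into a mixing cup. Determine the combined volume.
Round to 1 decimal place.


Combined volume = 188.9 + 24.8
= 213.7 mL

213.7


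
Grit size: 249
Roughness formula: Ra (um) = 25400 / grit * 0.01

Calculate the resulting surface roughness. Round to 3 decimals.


Ra = 25400 / 249 * 0.01
= 1.020 um

1.020


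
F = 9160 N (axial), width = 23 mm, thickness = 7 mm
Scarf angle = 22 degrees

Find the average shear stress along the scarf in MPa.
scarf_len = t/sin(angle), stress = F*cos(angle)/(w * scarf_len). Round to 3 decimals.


scarf_len = 7/sin(22 deg) = 18.6863
cos(22 deg) = 0.927184
stress = 9160*0.927184/(23*18.6863) = 19.761 MPa

19.761


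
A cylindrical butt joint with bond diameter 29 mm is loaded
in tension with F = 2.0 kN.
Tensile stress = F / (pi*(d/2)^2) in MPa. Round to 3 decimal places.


Area = pi * (29/2)^2 = 660.5199 mm^2
Stress = 2.0*1000 / 660.5199
= 3.028 MPa

3.028


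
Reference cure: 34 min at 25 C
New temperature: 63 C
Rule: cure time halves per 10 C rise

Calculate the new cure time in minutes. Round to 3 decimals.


factor = 2^((63-25)/10) = 13.9288
t_new = 34 / 13.9288 = 2.441 min

2.441


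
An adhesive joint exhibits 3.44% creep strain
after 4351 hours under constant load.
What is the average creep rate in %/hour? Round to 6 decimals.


Creep rate = strain / time
= 3.44 / 4351
= 0.000791 %/h

0.000791


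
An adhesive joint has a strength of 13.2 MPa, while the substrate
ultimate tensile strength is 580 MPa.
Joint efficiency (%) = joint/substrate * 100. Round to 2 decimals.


Efficiency = 13.2 / 580 * 100
= 2.28%

2.28


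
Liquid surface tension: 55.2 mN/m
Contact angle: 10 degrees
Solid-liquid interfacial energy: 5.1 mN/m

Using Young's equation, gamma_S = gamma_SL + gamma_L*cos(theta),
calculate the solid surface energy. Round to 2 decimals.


gamma_S = 5.1 + 55.2 * cos(10)
= 59.46 mN/m

59.46


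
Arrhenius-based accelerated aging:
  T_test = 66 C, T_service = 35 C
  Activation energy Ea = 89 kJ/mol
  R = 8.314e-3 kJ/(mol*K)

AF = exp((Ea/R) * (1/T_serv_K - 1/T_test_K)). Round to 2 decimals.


T_test_K = 339.15, T_serv_K = 308.15
AF = exp((89/8.314e-3) * (1/308.15 - 1/339.15))
= 23.93

23.93


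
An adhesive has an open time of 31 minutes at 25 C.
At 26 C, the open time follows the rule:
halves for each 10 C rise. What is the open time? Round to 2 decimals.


Factor = 2^((26-25)/10) = 1.0718
Open time = 31 / 1.0718 = 28.92 min

28.92


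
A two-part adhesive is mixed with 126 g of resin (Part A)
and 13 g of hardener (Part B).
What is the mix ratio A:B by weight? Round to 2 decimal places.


Mix ratio = mass_A / mass_B
= 126 / 13
= 9.69

9.69


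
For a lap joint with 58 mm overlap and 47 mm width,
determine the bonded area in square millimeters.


Area = 58 * 47 = 2726 mm^2

2726


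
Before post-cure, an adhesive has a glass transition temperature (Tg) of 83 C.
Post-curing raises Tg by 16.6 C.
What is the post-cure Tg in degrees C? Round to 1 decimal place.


Tg_post = Tg_base + delta_Tg
= 83 + 16.6
= 99.6 C

99.6


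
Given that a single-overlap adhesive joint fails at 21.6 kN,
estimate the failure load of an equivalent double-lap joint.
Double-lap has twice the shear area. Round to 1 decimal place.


Double-lap factor = 2
Expected load = 21.6 * 2 = 43.2 kN

43.2


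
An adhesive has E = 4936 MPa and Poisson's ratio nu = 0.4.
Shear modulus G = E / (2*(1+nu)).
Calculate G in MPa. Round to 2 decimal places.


G = 4936 / (2*(1+0.4))
= 4936 / 2.80
= 1762.86 MPa

1762.86


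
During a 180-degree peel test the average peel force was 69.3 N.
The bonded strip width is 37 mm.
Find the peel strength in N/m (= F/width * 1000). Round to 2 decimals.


Peel strength = F/width * 1000
= 69.3 / 37 * 1000
= 1872.97 N/m

1872.97


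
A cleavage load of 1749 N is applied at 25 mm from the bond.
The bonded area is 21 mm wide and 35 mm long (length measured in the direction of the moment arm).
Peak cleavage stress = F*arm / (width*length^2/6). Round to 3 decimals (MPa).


Moment = 1749 * 25 = 43725 N*mm
Section modulus = 21 * 1225 / 6 = 25725 / 6 mm^3
Stress = 43725 / (25725 / 6) = 262350 / 25725
= 10.198 MPa

10.198
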